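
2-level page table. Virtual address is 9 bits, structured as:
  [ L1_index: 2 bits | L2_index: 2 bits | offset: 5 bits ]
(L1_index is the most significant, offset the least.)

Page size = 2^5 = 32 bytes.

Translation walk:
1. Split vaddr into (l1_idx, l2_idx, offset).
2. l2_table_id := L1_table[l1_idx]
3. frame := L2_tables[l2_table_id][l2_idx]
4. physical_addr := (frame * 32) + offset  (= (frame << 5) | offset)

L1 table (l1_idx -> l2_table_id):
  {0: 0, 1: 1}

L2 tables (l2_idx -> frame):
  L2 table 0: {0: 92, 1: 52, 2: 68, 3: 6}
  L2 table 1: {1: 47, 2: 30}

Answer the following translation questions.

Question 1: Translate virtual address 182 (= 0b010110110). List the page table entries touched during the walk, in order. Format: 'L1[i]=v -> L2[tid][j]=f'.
vaddr = 182 = 0b010110110
Split: l1_idx=1, l2_idx=1, offset=22

Answer: L1[1]=1 -> L2[1][1]=47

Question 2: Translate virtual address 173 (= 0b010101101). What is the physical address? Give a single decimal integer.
vaddr = 173 = 0b010101101
Split: l1_idx=1, l2_idx=1, offset=13
L1[1] = 1
L2[1][1] = 47
paddr = 47 * 32 + 13 = 1517

Answer: 1517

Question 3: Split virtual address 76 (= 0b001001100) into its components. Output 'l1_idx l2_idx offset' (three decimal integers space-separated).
Answer: 0 2 12

Derivation:
vaddr = 76 = 0b001001100
  top 2 bits -> l1_idx = 0
  next 2 bits -> l2_idx = 2
  bottom 5 bits -> offset = 12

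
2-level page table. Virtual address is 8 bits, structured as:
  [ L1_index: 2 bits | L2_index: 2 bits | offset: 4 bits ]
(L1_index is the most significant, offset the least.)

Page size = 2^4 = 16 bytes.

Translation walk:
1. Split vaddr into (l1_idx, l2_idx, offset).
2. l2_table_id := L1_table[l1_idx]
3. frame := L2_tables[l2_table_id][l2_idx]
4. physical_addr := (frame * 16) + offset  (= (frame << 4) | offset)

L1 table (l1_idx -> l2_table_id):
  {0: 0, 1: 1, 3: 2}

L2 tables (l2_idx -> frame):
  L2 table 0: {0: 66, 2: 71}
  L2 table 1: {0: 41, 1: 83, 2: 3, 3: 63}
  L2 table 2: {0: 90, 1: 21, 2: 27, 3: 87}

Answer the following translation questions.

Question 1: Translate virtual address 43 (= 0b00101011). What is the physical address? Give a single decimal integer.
Answer: 1147

Derivation:
vaddr = 43 = 0b00101011
Split: l1_idx=0, l2_idx=2, offset=11
L1[0] = 0
L2[0][2] = 71
paddr = 71 * 16 + 11 = 1147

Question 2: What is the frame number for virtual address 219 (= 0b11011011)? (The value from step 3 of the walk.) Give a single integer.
vaddr = 219: l1_idx=3, l2_idx=1
L1[3] = 2; L2[2][1] = 21

Answer: 21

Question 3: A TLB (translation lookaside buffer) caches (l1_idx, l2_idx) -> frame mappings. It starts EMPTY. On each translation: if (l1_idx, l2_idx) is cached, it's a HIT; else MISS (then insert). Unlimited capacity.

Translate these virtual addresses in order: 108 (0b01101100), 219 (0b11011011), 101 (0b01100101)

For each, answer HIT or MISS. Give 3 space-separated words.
Answer: MISS MISS HIT

Derivation:
vaddr=108: (1,2) not in TLB -> MISS, insert
vaddr=219: (3,1) not in TLB -> MISS, insert
vaddr=101: (1,2) in TLB -> HIT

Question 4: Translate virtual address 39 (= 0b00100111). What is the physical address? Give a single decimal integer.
Answer: 1143

Derivation:
vaddr = 39 = 0b00100111
Split: l1_idx=0, l2_idx=2, offset=7
L1[0] = 0
L2[0][2] = 71
paddr = 71 * 16 + 7 = 1143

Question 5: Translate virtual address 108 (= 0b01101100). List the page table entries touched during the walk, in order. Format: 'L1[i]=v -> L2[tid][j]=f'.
vaddr = 108 = 0b01101100
Split: l1_idx=1, l2_idx=2, offset=12

Answer: L1[1]=1 -> L2[1][2]=3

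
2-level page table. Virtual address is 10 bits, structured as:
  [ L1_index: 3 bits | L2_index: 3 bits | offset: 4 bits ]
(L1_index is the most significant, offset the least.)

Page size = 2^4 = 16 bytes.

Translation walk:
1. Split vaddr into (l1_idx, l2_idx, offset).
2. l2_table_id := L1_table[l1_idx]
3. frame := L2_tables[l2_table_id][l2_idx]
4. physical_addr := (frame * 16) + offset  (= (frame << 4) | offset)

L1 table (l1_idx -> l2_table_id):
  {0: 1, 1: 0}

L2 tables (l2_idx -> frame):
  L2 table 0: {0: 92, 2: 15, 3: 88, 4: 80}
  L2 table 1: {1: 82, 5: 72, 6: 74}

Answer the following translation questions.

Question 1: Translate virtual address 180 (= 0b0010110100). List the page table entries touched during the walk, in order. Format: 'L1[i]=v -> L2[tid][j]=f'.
vaddr = 180 = 0b0010110100
Split: l1_idx=1, l2_idx=3, offset=4

Answer: L1[1]=0 -> L2[0][3]=88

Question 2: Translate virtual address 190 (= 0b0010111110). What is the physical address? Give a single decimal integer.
vaddr = 190 = 0b0010111110
Split: l1_idx=1, l2_idx=3, offset=14
L1[1] = 0
L2[0][3] = 88
paddr = 88 * 16 + 14 = 1422

Answer: 1422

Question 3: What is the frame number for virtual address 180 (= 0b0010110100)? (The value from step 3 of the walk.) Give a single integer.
Answer: 88

Derivation:
vaddr = 180: l1_idx=1, l2_idx=3
L1[1] = 0; L2[0][3] = 88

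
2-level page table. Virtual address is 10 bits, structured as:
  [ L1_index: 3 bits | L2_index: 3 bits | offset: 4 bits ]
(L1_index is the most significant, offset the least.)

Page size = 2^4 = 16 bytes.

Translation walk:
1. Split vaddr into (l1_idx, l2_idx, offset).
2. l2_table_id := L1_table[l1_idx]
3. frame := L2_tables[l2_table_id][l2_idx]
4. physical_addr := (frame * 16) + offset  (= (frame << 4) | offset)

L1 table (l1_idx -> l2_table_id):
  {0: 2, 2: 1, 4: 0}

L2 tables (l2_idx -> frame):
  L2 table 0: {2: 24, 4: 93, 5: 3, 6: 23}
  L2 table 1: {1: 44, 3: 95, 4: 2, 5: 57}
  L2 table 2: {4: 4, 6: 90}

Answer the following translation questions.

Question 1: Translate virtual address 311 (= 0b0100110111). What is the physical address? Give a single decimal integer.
vaddr = 311 = 0b0100110111
Split: l1_idx=2, l2_idx=3, offset=7
L1[2] = 1
L2[1][3] = 95
paddr = 95 * 16 + 7 = 1527

Answer: 1527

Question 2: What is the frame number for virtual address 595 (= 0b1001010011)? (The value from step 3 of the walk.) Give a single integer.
Answer: 3

Derivation:
vaddr = 595: l1_idx=4, l2_idx=5
L1[4] = 0; L2[0][5] = 3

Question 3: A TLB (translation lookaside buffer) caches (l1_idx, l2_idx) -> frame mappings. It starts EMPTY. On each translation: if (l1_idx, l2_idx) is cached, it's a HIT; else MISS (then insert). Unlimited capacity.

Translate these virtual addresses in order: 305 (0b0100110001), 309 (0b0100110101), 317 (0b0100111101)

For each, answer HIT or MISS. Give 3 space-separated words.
vaddr=305: (2,3) not in TLB -> MISS, insert
vaddr=309: (2,3) in TLB -> HIT
vaddr=317: (2,3) in TLB -> HIT

Answer: MISS HIT HIT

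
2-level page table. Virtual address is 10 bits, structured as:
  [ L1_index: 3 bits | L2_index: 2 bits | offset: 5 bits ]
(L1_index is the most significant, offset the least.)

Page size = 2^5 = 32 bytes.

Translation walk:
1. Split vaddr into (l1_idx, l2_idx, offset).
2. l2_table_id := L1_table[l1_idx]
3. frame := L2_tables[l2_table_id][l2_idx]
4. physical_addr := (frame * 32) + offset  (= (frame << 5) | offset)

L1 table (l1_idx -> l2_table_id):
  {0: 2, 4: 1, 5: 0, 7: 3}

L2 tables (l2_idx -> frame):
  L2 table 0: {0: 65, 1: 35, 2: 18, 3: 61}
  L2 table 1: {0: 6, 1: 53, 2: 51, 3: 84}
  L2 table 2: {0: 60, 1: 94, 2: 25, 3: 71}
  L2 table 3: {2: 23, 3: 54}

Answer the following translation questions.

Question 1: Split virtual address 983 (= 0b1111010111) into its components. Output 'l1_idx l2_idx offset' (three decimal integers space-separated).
vaddr = 983 = 0b1111010111
  top 3 bits -> l1_idx = 7
  next 2 bits -> l2_idx = 2
  bottom 5 bits -> offset = 23

Answer: 7 2 23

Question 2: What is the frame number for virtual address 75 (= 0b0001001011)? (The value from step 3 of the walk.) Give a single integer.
Answer: 25

Derivation:
vaddr = 75: l1_idx=0, l2_idx=2
L1[0] = 2; L2[2][2] = 25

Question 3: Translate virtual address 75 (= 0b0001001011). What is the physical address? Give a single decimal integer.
vaddr = 75 = 0b0001001011
Split: l1_idx=0, l2_idx=2, offset=11
L1[0] = 2
L2[2][2] = 25
paddr = 25 * 32 + 11 = 811

Answer: 811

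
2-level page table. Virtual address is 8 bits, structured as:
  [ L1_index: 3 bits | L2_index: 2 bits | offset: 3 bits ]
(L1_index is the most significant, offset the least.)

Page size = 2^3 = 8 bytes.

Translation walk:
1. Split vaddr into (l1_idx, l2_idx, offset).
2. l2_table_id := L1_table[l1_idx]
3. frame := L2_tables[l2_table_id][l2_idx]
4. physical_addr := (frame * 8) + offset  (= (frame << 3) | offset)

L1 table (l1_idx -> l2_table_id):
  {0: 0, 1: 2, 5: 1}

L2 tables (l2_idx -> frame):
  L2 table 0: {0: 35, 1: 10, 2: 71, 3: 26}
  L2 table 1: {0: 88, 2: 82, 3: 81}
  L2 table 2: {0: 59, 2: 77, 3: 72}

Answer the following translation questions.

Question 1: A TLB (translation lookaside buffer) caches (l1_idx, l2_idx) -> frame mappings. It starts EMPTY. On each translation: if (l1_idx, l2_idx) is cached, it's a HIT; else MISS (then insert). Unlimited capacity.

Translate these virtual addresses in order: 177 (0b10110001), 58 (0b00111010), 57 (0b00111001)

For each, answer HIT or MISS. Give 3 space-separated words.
vaddr=177: (5,2) not in TLB -> MISS, insert
vaddr=58: (1,3) not in TLB -> MISS, insert
vaddr=57: (1,3) in TLB -> HIT

Answer: MISS MISS HIT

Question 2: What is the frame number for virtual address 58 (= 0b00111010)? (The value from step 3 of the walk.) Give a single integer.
vaddr = 58: l1_idx=1, l2_idx=3
L1[1] = 2; L2[2][3] = 72

Answer: 72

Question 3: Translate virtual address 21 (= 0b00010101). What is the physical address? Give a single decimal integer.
Answer: 573

Derivation:
vaddr = 21 = 0b00010101
Split: l1_idx=0, l2_idx=2, offset=5
L1[0] = 0
L2[0][2] = 71
paddr = 71 * 8 + 5 = 573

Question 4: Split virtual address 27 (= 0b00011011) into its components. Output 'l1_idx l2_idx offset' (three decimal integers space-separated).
Answer: 0 3 3

Derivation:
vaddr = 27 = 0b00011011
  top 3 bits -> l1_idx = 0
  next 2 bits -> l2_idx = 3
  bottom 3 bits -> offset = 3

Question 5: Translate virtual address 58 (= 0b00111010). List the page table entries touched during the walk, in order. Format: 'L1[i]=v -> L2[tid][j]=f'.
Answer: L1[1]=2 -> L2[2][3]=72

Derivation:
vaddr = 58 = 0b00111010
Split: l1_idx=1, l2_idx=3, offset=2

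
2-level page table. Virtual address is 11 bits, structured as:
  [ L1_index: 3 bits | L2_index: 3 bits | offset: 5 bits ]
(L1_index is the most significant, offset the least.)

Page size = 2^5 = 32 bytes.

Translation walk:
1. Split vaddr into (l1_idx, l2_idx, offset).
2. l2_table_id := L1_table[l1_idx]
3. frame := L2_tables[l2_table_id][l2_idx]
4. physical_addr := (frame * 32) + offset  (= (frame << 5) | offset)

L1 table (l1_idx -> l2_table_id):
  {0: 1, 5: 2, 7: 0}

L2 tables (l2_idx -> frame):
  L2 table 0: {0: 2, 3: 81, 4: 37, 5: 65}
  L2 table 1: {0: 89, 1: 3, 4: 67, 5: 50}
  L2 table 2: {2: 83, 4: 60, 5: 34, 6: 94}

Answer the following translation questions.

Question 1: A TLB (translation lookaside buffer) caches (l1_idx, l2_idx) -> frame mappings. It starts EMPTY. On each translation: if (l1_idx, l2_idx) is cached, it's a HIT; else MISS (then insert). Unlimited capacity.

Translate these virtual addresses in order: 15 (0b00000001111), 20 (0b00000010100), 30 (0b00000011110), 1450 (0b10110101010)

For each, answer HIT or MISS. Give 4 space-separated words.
vaddr=15: (0,0) not in TLB -> MISS, insert
vaddr=20: (0,0) in TLB -> HIT
vaddr=30: (0,0) in TLB -> HIT
vaddr=1450: (5,5) not in TLB -> MISS, insert

Answer: MISS HIT HIT MISS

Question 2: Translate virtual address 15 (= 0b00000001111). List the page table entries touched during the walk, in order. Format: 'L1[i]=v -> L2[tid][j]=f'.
Answer: L1[0]=1 -> L2[1][0]=89

Derivation:
vaddr = 15 = 0b00000001111
Split: l1_idx=0, l2_idx=0, offset=15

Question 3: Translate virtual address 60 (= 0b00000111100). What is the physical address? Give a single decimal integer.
Answer: 124

Derivation:
vaddr = 60 = 0b00000111100
Split: l1_idx=0, l2_idx=1, offset=28
L1[0] = 1
L2[1][1] = 3
paddr = 3 * 32 + 28 = 124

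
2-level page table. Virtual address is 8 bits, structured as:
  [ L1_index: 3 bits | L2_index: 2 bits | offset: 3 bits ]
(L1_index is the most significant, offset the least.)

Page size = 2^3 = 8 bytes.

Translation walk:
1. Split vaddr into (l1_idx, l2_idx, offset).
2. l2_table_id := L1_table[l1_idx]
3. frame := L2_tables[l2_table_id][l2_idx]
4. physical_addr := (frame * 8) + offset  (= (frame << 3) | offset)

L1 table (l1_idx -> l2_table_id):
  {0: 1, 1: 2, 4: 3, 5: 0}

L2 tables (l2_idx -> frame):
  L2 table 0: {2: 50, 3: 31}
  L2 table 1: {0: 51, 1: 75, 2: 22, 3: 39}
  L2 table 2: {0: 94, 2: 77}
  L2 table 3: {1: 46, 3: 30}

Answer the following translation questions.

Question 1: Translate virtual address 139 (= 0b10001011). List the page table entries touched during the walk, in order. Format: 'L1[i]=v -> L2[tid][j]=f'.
Answer: L1[4]=3 -> L2[3][1]=46

Derivation:
vaddr = 139 = 0b10001011
Split: l1_idx=4, l2_idx=1, offset=3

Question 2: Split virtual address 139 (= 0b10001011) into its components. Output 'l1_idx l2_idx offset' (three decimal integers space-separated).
vaddr = 139 = 0b10001011
  top 3 bits -> l1_idx = 4
  next 2 bits -> l2_idx = 1
  bottom 3 bits -> offset = 3

Answer: 4 1 3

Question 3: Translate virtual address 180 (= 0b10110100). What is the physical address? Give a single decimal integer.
Answer: 404

Derivation:
vaddr = 180 = 0b10110100
Split: l1_idx=5, l2_idx=2, offset=4
L1[5] = 0
L2[0][2] = 50
paddr = 50 * 8 + 4 = 404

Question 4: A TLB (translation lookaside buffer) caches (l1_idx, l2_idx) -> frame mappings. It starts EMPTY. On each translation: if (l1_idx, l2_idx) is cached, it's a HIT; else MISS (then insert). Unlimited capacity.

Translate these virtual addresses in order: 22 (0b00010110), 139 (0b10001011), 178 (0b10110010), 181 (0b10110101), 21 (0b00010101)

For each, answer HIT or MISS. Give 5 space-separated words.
Answer: MISS MISS MISS HIT HIT

Derivation:
vaddr=22: (0,2) not in TLB -> MISS, insert
vaddr=139: (4,1) not in TLB -> MISS, insert
vaddr=178: (5,2) not in TLB -> MISS, insert
vaddr=181: (5,2) in TLB -> HIT
vaddr=21: (0,2) in TLB -> HIT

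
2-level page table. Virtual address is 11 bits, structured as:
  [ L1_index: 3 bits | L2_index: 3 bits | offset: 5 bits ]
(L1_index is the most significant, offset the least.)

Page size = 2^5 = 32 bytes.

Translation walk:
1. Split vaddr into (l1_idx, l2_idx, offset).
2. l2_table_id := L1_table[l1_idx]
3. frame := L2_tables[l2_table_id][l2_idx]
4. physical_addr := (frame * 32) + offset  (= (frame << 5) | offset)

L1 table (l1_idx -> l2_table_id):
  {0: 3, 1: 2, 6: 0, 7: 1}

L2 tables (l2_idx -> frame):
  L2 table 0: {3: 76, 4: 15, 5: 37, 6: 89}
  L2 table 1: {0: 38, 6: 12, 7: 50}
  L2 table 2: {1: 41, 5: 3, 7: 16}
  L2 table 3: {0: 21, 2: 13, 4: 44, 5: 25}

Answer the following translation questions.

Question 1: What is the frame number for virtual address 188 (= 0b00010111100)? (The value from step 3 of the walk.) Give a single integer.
Answer: 25

Derivation:
vaddr = 188: l1_idx=0, l2_idx=5
L1[0] = 3; L2[3][5] = 25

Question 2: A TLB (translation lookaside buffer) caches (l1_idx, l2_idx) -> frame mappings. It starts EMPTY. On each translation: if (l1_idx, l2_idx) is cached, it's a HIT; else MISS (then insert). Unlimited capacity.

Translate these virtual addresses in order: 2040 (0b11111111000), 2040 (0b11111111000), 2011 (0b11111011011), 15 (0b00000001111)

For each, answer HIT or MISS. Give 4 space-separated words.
vaddr=2040: (7,7) not in TLB -> MISS, insert
vaddr=2040: (7,7) in TLB -> HIT
vaddr=2011: (7,6) not in TLB -> MISS, insert
vaddr=15: (0,0) not in TLB -> MISS, insert

Answer: MISS HIT MISS MISS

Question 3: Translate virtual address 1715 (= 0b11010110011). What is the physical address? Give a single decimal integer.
Answer: 1203

Derivation:
vaddr = 1715 = 0b11010110011
Split: l1_idx=6, l2_idx=5, offset=19
L1[6] = 0
L2[0][5] = 37
paddr = 37 * 32 + 19 = 1203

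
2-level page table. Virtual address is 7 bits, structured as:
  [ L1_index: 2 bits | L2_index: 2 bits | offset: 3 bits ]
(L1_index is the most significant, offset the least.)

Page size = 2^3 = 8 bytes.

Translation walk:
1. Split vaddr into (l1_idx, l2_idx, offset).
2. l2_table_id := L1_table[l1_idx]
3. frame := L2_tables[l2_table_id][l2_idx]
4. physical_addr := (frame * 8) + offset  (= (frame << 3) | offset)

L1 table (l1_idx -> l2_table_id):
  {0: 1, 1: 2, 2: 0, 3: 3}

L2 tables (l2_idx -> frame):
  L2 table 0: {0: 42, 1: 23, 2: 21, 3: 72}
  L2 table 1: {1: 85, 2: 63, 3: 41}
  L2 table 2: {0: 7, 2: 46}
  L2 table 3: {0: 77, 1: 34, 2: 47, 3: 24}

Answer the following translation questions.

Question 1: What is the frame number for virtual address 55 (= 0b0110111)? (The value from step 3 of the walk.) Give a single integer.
Answer: 46

Derivation:
vaddr = 55: l1_idx=1, l2_idx=2
L1[1] = 2; L2[2][2] = 46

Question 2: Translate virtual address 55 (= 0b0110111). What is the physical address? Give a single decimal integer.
vaddr = 55 = 0b0110111
Split: l1_idx=1, l2_idx=2, offset=7
L1[1] = 2
L2[2][2] = 46
paddr = 46 * 8 + 7 = 375

Answer: 375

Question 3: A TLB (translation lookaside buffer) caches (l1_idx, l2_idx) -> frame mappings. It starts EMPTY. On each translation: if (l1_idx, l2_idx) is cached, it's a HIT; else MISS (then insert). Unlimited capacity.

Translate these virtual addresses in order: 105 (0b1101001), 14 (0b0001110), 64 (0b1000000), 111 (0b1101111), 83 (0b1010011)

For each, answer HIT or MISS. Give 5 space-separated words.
Answer: MISS MISS MISS HIT MISS

Derivation:
vaddr=105: (3,1) not in TLB -> MISS, insert
vaddr=14: (0,1) not in TLB -> MISS, insert
vaddr=64: (2,0) not in TLB -> MISS, insert
vaddr=111: (3,1) in TLB -> HIT
vaddr=83: (2,2) not in TLB -> MISS, insert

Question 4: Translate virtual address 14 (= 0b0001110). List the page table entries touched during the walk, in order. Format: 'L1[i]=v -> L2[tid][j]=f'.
Answer: L1[0]=1 -> L2[1][1]=85

Derivation:
vaddr = 14 = 0b0001110
Split: l1_idx=0, l2_idx=1, offset=6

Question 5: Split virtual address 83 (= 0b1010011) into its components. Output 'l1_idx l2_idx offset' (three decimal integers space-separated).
Answer: 2 2 3

Derivation:
vaddr = 83 = 0b1010011
  top 2 bits -> l1_idx = 2
  next 2 bits -> l2_idx = 2
  bottom 3 bits -> offset = 3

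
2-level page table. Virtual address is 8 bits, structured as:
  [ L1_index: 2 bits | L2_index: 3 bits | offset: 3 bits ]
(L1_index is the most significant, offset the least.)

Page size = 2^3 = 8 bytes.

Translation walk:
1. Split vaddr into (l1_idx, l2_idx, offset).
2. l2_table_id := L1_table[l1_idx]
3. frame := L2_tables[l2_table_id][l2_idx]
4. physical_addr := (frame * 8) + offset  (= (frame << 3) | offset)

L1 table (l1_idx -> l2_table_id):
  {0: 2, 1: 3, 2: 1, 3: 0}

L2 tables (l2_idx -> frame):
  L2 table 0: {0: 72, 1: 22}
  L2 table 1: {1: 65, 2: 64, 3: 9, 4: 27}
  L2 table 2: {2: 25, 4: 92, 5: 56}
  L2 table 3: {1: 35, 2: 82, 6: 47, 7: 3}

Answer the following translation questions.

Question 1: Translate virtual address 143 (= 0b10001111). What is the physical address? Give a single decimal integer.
vaddr = 143 = 0b10001111
Split: l1_idx=2, l2_idx=1, offset=7
L1[2] = 1
L2[1][1] = 65
paddr = 65 * 8 + 7 = 527

Answer: 527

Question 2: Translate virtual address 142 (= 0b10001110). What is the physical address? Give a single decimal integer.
vaddr = 142 = 0b10001110
Split: l1_idx=2, l2_idx=1, offset=6
L1[2] = 1
L2[1][1] = 65
paddr = 65 * 8 + 6 = 526

Answer: 526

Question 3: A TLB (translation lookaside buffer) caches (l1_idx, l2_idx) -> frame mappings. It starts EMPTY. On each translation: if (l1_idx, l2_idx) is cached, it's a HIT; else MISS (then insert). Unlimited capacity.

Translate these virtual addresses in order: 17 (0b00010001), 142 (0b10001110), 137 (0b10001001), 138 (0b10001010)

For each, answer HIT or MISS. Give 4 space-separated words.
vaddr=17: (0,2) not in TLB -> MISS, insert
vaddr=142: (2,1) not in TLB -> MISS, insert
vaddr=137: (2,1) in TLB -> HIT
vaddr=138: (2,1) in TLB -> HIT

Answer: MISS MISS HIT HIT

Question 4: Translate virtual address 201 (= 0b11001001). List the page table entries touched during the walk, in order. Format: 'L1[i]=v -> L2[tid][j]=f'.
Answer: L1[3]=0 -> L2[0][1]=22

Derivation:
vaddr = 201 = 0b11001001
Split: l1_idx=3, l2_idx=1, offset=1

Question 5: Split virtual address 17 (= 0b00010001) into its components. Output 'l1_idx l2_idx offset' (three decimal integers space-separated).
vaddr = 17 = 0b00010001
  top 2 bits -> l1_idx = 0
  next 3 bits -> l2_idx = 2
  bottom 3 bits -> offset = 1

Answer: 0 2 1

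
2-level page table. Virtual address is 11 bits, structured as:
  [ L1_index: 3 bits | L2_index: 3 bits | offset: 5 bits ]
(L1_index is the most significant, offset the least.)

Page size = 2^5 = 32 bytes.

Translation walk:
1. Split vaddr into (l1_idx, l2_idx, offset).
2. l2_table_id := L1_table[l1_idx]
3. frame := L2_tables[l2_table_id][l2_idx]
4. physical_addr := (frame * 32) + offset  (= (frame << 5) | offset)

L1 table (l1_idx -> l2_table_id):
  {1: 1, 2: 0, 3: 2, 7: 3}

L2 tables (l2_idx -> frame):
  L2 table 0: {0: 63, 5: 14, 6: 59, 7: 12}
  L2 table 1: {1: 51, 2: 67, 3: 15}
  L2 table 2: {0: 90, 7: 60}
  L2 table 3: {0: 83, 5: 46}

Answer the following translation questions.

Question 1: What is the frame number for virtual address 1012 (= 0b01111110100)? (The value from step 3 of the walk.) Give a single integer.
vaddr = 1012: l1_idx=3, l2_idx=7
L1[3] = 2; L2[2][7] = 60

Answer: 60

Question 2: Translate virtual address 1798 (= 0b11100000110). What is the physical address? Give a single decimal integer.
vaddr = 1798 = 0b11100000110
Split: l1_idx=7, l2_idx=0, offset=6
L1[7] = 3
L2[3][0] = 83
paddr = 83 * 32 + 6 = 2662

Answer: 2662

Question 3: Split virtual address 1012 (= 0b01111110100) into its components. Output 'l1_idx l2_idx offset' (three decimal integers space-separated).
Answer: 3 7 20

Derivation:
vaddr = 1012 = 0b01111110100
  top 3 bits -> l1_idx = 3
  next 3 bits -> l2_idx = 7
  bottom 5 bits -> offset = 20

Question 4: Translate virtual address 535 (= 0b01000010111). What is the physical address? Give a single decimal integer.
vaddr = 535 = 0b01000010111
Split: l1_idx=2, l2_idx=0, offset=23
L1[2] = 0
L2[0][0] = 63
paddr = 63 * 32 + 23 = 2039

Answer: 2039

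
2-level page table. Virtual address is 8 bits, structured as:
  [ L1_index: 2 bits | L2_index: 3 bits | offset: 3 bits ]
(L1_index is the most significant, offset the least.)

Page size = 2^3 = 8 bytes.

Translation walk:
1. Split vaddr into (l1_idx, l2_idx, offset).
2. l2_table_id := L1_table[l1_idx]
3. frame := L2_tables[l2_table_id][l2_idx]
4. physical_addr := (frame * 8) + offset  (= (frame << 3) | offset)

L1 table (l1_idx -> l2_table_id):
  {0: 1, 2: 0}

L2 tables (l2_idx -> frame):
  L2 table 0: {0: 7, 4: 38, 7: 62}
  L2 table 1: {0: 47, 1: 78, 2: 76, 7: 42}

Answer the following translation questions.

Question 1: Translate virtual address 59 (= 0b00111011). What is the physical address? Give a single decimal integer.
Answer: 339

Derivation:
vaddr = 59 = 0b00111011
Split: l1_idx=0, l2_idx=7, offset=3
L1[0] = 1
L2[1][7] = 42
paddr = 42 * 8 + 3 = 339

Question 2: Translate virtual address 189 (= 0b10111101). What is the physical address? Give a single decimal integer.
Answer: 501

Derivation:
vaddr = 189 = 0b10111101
Split: l1_idx=2, l2_idx=7, offset=5
L1[2] = 0
L2[0][7] = 62
paddr = 62 * 8 + 5 = 501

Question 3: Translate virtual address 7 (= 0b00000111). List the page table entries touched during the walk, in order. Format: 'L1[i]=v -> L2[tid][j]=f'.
Answer: L1[0]=1 -> L2[1][0]=47

Derivation:
vaddr = 7 = 0b00000111
Split: l1_idx=0, l2_idx=0, offset=7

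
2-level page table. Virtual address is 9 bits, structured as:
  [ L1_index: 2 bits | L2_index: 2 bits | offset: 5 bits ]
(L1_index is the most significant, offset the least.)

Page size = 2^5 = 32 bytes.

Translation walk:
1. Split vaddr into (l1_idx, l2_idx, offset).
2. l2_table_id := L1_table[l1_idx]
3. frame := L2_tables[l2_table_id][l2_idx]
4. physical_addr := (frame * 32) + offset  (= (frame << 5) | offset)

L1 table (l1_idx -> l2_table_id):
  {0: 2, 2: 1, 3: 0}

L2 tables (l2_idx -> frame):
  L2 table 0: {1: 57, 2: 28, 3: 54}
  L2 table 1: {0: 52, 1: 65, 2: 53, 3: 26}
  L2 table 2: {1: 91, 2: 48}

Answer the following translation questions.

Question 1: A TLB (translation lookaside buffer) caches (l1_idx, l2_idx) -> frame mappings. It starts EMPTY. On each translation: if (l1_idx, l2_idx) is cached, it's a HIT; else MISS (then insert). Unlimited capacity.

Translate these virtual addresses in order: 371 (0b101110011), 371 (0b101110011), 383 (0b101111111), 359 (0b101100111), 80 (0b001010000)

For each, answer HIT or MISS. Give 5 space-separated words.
vaddr=371: (2,3) not in TLB -> MISS, insert
vaddr=371: (2,3) in TLB -> HIT
vaddr=383: (2,3) in TLB -> HIT
vaddr=359: (2,3) in TLB -> HIT
vaddr=80: (0,2) not in TLB -> MISS, insert

Answer: MISS HIT HIT HIT MISS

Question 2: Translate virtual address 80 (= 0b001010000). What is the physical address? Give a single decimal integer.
vaddr = 80 = 0b001010000
Split: l1_idx=0, l2_idx=2, offset=16
L1[0] = 2
L2[2][2] = 48
paddr = 48 * 32 + 16 = 1552

Answer: 1552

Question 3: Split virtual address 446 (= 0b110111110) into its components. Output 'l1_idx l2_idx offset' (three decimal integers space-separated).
vaddr = 446 = 0b110111110
  top 2 bits -> l1_idx = 3
  next 2 bits -> l2_idx = 1
  bottom 5 bits -> offset = 30

Answer: 3 1 30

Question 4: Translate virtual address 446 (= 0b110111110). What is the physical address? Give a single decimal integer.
vaddr = 446 = 0b110111110
Split: l1_idx=3, l2_idx=1, offset=30
L1[3] = 0
L2[0][1] = 57
paddr = 57 * 32 + 30 = 1854

Answer: 1854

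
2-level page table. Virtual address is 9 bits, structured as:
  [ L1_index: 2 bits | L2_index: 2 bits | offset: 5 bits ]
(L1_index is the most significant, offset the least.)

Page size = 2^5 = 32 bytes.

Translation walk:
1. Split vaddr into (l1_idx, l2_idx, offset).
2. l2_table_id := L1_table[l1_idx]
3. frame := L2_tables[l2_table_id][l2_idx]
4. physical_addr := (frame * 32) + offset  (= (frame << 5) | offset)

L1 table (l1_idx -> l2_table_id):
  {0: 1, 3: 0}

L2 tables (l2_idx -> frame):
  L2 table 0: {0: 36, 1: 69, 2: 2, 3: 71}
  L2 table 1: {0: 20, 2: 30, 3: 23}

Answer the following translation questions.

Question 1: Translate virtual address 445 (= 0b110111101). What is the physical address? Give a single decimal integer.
vaddr = 445 = 0b110111101
Split: l1_idx=3, l2_idx=1, offset=29
L1[3] = 0
L2[0][1] = 69
paddr = 69 * 32 + 29 = 2237

Answer: 2237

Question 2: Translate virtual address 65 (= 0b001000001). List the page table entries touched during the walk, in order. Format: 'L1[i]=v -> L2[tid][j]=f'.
vaddr = 65 = 0b001000001
Split: l1_idx=0, l2_idx=2, offset=1

Answer: L1[0]=1 -> L2[1][2]=30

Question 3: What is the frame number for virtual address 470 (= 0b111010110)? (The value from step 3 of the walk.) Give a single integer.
Answer: 2

Derivation:
vaddr = 470: l1_idx=3, l2_idx=2
L1[3] = 0; L2[0][2] = 2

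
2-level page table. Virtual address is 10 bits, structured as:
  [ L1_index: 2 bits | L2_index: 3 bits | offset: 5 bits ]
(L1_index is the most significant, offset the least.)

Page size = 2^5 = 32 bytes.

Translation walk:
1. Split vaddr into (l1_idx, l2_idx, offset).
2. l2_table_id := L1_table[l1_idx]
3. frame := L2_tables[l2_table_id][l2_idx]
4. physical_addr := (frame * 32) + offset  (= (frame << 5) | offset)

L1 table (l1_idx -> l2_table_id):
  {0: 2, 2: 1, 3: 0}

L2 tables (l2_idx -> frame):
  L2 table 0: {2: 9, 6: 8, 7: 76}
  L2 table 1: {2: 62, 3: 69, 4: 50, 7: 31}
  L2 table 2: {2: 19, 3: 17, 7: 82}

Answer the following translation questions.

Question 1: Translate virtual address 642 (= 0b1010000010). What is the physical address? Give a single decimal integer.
vaddr = 642 = 0b1010000010
Split: l1_idx=2, l2_idx=4, offset=2
L1[2] = 1
L2[1][4] = 50
paddr = 50 * 32 + 2 = 1602

Answer: 1602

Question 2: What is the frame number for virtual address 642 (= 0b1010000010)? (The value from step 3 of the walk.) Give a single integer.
vaddr = 642: l1_idx=2, l2_idx=4
L1[2] = 1; L2[1][4] = 50

Answer: 50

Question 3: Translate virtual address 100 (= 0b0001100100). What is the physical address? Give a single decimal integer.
vaddr = 100 = 0b0001100100
Split: l1_idx=0, l2_idx=3, offset=4
L1[0] = 2
L2[2][3] = 17
paddr = 17 * 32 + 4 = 548

Answer: 548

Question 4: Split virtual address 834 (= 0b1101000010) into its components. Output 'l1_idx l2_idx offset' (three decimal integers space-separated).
Answer: 3 2 2

Derivation:
vaddr = 834 = 0b1101000010
  top 2 bits -> l1_idx = 3
  next 3 bits -> l2_idx = 2
  bottom 5 bits -> offset = 2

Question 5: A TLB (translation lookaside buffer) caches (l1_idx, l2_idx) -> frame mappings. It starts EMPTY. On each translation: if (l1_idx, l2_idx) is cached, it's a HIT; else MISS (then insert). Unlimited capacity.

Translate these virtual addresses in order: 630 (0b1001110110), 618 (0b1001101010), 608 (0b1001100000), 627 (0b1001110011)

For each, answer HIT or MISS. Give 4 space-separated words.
Answer: MISS HIT HIT HIT

Derivation:
vaddr=630: (2,3) not in TLB -> MISS, insert
vaddr=618: (2,3) in TLB -> HIT
vaddr=608: (2,3) in TLB -> HIT
vaddr=627: (2,3) in TLB -> HIT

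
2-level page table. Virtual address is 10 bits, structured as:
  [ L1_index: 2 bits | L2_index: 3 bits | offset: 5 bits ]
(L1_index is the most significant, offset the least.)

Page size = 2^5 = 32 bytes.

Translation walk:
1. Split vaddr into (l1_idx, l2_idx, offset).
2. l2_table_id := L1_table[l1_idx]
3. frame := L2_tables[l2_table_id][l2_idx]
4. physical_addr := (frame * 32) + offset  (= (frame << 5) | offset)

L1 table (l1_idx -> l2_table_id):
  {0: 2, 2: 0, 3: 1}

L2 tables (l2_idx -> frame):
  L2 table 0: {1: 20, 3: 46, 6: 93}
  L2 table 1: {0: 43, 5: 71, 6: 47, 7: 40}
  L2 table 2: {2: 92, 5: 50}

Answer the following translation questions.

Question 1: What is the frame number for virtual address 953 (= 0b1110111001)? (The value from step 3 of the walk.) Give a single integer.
Answer: 71

Derivation:
vaddr = 953: l1_idx=3, l2_idx=5
L1[3] = 1; L2[1][5] = 71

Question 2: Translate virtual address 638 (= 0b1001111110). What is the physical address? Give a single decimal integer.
vaddr = 638 = 0b1001111110
Split: l1_idx=2, l2_idx=3, offset=30
L1[2] = 0
L2[0][3] = 46
paddr = 46 * 32 + 30 = 1502

Answer: 1502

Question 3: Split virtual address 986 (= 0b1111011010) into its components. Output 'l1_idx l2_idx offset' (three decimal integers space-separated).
vaddr = 986 = 0b1111011010
  top 2 bits -> l1_idx = 3
  next 3 bits -> l2_idx = 6
  bottom 5 bits -> offset = 26

Answer: 3 6 26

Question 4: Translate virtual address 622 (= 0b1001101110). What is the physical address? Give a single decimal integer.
vaddr = 622 = 0b1001101110
Split: l1_idx=2, l2_idx=3, offset=14
L1[2] = 0
L2[0][3] = 46
paddr = 46 * 32 + 14 = 1486

Answer: 1486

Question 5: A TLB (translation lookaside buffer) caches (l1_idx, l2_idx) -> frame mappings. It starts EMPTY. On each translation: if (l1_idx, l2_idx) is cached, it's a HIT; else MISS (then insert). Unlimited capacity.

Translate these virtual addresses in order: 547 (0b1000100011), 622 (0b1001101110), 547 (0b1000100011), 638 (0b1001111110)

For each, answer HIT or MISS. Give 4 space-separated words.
Answer: MISS MISS HIT HIT

Derivation:
vaddr=547: (2,1) not in TLB -> MISS, insert
vaddr=622: (2,3) not in TLB -> MISS, insert
vaddr=547: (2,1) in TLB -> HIT
vaddr=638: (2,3) in TLB -> HIT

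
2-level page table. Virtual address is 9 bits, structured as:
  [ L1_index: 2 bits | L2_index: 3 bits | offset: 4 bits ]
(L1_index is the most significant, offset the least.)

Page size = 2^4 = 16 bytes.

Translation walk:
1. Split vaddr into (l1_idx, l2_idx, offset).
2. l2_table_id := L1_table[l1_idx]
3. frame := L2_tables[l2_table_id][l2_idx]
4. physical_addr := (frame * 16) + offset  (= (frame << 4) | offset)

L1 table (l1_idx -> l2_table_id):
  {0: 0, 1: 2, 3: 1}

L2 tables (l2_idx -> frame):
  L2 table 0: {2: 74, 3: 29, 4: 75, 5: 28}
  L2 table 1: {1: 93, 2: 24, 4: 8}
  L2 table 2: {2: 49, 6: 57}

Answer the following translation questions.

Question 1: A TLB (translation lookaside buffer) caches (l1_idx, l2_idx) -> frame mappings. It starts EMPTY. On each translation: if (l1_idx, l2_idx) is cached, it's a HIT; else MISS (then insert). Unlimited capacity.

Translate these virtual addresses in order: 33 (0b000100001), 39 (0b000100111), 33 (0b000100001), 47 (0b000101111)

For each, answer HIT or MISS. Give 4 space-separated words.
Answer: MISS HIT HIT HIT

Derivation:
vaddr=33: (0,2) not in TLB -> MISS, insert
vaddr=39: (0,2) in TLB -> HIT
vaddr=33: (0,2) in TLB -> HIT
vaddr=47: (0,2) in TLB -> HIT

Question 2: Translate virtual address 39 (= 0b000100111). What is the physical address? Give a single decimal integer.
Answer: 1191

Derivation:
vaddr = 39 = 0b000100111
Split: l1_idx=0, l2_idx=2, offset=7
L1[0] = 0
L2[0][2] = 74
paddr = 74 * 16 + 7 = 1191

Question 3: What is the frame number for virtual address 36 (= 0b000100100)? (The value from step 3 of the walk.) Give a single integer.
Answer: 74

Derivation:
vaddr = 36: l1_idx=0, l2_idx=2
L1[0] = 0; L2[0][2] = 74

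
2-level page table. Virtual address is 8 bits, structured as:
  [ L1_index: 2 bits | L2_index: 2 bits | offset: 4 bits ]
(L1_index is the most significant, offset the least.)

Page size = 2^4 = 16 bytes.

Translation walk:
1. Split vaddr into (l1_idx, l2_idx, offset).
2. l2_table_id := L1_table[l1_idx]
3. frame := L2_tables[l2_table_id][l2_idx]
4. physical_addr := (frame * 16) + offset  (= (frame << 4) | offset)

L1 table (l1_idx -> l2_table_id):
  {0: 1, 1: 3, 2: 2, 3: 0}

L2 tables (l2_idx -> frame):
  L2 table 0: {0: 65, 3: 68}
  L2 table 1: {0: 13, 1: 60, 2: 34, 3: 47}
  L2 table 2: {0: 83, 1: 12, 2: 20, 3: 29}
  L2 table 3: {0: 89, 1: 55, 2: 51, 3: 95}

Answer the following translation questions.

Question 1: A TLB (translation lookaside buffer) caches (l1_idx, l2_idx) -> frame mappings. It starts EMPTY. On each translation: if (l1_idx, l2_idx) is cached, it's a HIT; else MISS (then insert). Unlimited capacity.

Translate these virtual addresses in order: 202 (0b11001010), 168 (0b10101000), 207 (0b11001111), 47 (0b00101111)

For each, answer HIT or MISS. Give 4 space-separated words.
vaddr=202: (3,0) not in TLB -> MISS, insert
vaddr=168: (2,2) not in TLB -> MISS, insert
vaddr=207: (3,0) in TLB -> HIT
vaddr=47: (0,2) not in TLB -> MISS, insert

Answer: MISS MISS HIT MISS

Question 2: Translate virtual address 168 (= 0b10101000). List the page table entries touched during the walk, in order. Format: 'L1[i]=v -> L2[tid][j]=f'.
Answer: L1[2]=2 -> L2[2][2]=20

Derivation:
vaddr = 168 = 0b10101000
Split: l1_idx=2, l2_idx=2, offset=8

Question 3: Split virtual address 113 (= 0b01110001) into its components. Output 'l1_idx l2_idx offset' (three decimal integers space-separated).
Answer: 1 3 1

Derivation:
vaddr = 113 = 0b01110001
  top 2 bits -> l1_idx = 1
  next 2 bits -> l2_idx = 3
  bottom 4 bits -> offset = 1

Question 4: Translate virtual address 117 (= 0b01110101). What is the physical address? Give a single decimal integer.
Answer: 1525

Derivation:
vaddr = 117 = 0b01110101
Split: l1_idx=1, l2_idx=3, offset=5
L1[1] = 3
L2[3][3] = 95
paddr = 95 * 16 + 5 = 1525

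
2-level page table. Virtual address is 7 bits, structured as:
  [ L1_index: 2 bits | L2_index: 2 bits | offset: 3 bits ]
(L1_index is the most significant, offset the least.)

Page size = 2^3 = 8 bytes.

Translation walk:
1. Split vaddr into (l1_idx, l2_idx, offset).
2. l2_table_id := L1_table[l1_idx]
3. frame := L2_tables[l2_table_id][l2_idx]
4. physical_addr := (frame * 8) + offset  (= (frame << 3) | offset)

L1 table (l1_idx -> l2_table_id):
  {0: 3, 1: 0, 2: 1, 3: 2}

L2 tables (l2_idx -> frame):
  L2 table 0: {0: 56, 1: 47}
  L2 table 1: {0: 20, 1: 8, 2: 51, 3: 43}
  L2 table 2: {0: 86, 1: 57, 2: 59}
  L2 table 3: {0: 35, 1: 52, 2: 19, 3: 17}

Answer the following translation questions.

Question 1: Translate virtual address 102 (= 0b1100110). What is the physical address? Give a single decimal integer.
Answer: 694

Derivation:
vaddr = 102 = 0b1100110
Split: l1_idx=3, l2_idx=0, offset=6
L1[3] = 2
L2[2][0] = 86
paddr = 86 * 8 + 6 = 694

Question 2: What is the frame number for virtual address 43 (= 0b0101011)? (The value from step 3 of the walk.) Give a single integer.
vaddr = 43: l1_idx=1, l2_idx=1
L1[1] = 0; L2[0][1] = 47

Answer: 47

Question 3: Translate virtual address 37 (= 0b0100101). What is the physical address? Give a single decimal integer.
vaddr = 37 = 0b0100101
Split: l1_idx=1, l2_idx=0, offset=5
L1[1] = 0
L2[0][0] = 56
paddr = 56 * 8 + 5 = 453

Answer: 453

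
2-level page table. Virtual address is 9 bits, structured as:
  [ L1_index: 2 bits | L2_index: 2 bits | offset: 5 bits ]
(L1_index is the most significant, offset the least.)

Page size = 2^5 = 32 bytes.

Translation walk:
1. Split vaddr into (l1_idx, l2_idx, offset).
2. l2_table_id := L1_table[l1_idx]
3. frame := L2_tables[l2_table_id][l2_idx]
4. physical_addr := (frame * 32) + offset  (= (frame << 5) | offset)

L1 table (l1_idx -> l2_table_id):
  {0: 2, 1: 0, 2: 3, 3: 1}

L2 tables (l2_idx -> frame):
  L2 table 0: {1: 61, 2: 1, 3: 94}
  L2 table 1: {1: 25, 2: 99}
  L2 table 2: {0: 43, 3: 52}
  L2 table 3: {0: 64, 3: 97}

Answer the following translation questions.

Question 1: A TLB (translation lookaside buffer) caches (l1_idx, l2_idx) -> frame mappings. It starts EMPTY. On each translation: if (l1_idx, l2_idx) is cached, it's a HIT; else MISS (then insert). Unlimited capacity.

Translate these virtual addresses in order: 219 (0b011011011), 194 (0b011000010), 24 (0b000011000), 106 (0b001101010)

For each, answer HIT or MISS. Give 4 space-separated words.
Answer: MISS HIT MISS MISS

Derivation:
vaddr=219: (1,2) not in TLB -> MISS, insert
vaddr=194: (1,2) in TLB -> HIT
vaddr=24: (0,0) not in TLB -> MISS, insert
vaddr=106: (0,3) not in TLB -> MISS, insert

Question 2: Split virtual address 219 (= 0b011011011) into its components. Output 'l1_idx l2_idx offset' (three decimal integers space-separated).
Answer: 1 2 27

Derivation:
vaddr = 219 = 0b011011011
  top 2 bits -> l1_idx = 1
  next 2 bits -> l2_idx = 2
  bottom 5 bits -> offset = 27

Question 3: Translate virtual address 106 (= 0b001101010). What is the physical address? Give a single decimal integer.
vaddr = 106 = 0b001101010
Split: l1_idx=0, l2_idx=3, offset=10
L1[0] = 2
L2[2][3] = 52
paddr = 52 * 32 + 10 = 1674

Answer: 1674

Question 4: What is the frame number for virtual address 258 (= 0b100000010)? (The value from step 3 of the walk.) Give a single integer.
Answer: 64

Derivation:
vaddr = 258: l1_idx=2, l2_idx=0
L1[2] = 3; L2[3][0] = 64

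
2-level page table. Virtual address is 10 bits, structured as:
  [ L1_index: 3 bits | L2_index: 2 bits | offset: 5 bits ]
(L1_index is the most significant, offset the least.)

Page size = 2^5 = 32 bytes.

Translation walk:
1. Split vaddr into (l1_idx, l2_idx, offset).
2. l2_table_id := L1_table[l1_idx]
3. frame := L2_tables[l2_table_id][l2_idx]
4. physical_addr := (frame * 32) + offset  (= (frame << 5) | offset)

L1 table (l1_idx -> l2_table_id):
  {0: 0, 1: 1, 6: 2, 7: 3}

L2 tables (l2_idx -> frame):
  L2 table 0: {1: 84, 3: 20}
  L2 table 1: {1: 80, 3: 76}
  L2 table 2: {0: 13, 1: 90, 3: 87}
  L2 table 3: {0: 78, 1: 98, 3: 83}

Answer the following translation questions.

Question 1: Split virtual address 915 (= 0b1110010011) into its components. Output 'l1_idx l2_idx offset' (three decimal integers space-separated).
vaddr = 915 = 0b1110010011
  top 3 bits -> l1_idx = 7
  next 2 bits -> l2_idx = 0
  bottom 5 bits -> offset = 19

Answer: 7 0 19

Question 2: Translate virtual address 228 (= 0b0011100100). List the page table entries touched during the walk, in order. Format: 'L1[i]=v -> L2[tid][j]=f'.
vaddr = 228 = 0b0011100100
Split: l1_idx=1, l2_idx=3, offset=4

Answer: L1[1]=1 -> L2[1][3]=76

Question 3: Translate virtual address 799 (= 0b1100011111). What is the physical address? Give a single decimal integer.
vaddr = 799 = 0b1100011111
Split: l1_idx=6, l2_idx=0, offset=31
L1[6] = 2
L2[2][0] = 13
paddr = 13 * 32 + 31 = 447

Answer: 447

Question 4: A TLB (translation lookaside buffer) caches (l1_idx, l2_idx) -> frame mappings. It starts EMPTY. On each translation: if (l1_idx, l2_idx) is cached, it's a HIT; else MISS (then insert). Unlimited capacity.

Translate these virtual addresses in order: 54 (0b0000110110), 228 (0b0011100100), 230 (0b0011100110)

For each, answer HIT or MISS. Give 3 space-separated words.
Answer: MISS MISS HIT

Derivation:
vaddr=54: (0,1) not in TLB -> MISS, insert
vaddr=228: (1,3) not in TLB -> MISS, insert
vaddr=230: (1,3) in TLB -> HIT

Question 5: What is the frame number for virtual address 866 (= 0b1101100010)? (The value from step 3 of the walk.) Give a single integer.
vaddr = 866: l1_idx=6, l2_idx=3
L1[6] = 2; L2[2][3] = 87

Answer: 87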